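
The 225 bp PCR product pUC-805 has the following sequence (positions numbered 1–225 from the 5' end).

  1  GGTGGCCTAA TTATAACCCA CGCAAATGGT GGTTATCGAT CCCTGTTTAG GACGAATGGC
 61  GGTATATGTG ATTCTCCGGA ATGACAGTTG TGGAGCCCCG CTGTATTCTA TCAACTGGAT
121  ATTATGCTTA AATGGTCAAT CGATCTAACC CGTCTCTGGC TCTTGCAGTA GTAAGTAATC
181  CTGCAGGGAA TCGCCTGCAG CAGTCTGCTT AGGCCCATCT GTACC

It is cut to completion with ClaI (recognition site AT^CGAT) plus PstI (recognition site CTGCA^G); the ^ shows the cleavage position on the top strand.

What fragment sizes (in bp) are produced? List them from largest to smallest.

ClaI sites (ATCGAT) start at positions 35, 139.
ClaI cuts after base 2 of each site, so after positions 36, 140.
PstI sites (CTGCAG) start at positions 181, 195.
PstI cuts after base 5 of each site (before the last base), so after positions 185, 199.
Combined cut positions: 36, 140, 185, 199.
Linear molecule, 4 cuts → 5 fragments:
  1–36 → 36 bp
  37–140 → 104 bp
  141–185 → 45 bp
  186–199 → 14 bp
  200–225 → 26 bp
Sorted largest to smallest: 104, 45, 36, 26, 14 bp.

104, 45, 36, 26, 14 bp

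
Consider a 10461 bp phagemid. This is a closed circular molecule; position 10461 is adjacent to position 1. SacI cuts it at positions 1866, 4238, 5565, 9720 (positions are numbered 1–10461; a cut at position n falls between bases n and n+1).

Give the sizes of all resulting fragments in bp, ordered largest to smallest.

Circular molecule, 4 cuts → 4 fragments:
  4238 − 1866 = 2372 bp
  5565 − 4238 = 1327 bp
  9720 − 5565 = 4155 bp
  wrap: 10461 − 9720 + 1866 = 2607 bp
Sorted largest to smallest: 4155, 2607, 2372, 1327 bp.

4155, 2607, 2372, 1327 bp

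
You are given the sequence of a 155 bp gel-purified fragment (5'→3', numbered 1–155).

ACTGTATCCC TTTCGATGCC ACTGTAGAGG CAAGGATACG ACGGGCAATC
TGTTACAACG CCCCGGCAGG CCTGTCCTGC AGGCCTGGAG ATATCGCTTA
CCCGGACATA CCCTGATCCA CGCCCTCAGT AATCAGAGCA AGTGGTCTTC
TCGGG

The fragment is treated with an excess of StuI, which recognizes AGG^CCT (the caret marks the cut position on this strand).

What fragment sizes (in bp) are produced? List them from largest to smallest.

StuI sites (AGGCCT) start at positions 68, 81.
StuI cuts after base 3 of each site, so after positions 70, 83.
Linear molecule, 2 cuts → 3 fragments:
  1–70 → 70 bp
  71–83 → 13 bp
  84–155 → 72 bp
Sorted largest to smallest: 72, 70, 13 bp.

72, 70, 13 bp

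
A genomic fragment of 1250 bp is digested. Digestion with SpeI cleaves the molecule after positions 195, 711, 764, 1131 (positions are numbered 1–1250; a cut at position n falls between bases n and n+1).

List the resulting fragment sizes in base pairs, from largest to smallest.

Linear molecule, 4 cuts → 5 fragments:
  195 − 0 = 195 bp
  711 − 195 = 516 bp
  764 − 711 = 53 bp
  1131 − 764 = 367 bp
  1250 − 1131 = 119 bp
Sorted largest to smallest: 516, 367, 195, 119, 53 bp.

516, 367, 195, 119, 53 bp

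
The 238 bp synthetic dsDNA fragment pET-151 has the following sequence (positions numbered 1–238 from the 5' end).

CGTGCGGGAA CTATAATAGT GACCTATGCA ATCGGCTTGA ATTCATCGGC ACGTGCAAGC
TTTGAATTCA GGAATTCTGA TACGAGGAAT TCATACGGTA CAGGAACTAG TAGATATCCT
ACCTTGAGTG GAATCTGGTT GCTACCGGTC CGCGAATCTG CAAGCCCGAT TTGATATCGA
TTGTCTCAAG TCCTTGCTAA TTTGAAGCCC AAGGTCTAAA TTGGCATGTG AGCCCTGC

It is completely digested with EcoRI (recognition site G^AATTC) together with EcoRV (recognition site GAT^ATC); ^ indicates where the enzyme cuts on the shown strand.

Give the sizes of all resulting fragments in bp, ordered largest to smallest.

EcoRI sites (GAATTC) start at positions 39, 64, 72, 87.
EcoRI cuts after the first base of each site, so after positions 39, 64, 72, 87.
EcoRV sites (GATATC) start at positions 113, 173.
EcoRV cuts after base 3 of each site, so after positions 115, 175.
Combined cut positions: 39, 64, 72, 87, 115, 175.
Linear molecule, 6 cuts → 7 fragments:
  1–39 → 39 bp
  40–64 → 25 bp
  65–72 → 8 bp
  73–87 → 15 bp
  88–115 → 28 bp
  116–175 → 60 bp
  176–238 → 63 bp
Sorted largest to smallest: 63, 60, 39, 28, 25, 15, 8 bp.

63, 60, 39, 28, 25, 15, 8 bp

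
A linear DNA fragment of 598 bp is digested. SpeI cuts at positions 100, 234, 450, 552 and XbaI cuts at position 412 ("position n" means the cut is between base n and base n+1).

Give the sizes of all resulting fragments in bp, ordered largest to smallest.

178, 134, 102, 100, 46, 38 bp

Combined cut positions (sorted): 100, 234, 412, 450, 552.
Linear molecule, 5 cuts → 6 fragments:
  100 − 0 = 100 bp
  234 − 100 = 134 bp
  412 − 234 = 178 bp
  450 − 412 = 38 bp
  552 − 450 = 102 bp
  598 − 552 = 46 bp
Sorted largest to smallest: 178, 134, 102, 100, 46, 38 bp.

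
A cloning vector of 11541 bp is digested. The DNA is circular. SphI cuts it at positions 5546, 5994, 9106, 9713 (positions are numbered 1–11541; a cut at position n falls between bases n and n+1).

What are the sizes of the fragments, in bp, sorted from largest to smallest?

7374, 3112, 607, 448 bp

Circular molecule, 4 cuts → 4 fragments:
  5994 − 5546 = 448 bp
  9106 − 5994 = 3112 bp
  9713 − 9106 = 607 bp
  wrap: 11541 − 9713 + 5546 = 7374 bp
Sorted largest to smallest: 7374, 3112, 607, 448 bp.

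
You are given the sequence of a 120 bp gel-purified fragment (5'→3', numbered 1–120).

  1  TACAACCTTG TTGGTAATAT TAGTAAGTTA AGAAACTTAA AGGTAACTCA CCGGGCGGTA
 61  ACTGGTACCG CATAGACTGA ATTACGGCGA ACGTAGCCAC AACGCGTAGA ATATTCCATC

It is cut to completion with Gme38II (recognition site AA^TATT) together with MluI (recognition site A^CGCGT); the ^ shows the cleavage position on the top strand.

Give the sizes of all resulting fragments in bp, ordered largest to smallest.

85, 17, 9, 9 bp

Gme38II sites (AATATT) start at positions 16, 110.
Gme38II cuts after base 2 of each site, so after positions 17, 111.
The MluI site (ACGCGT) starts at position 102.
MluI cuts after the first base of each site, so after position 102.
Combined cut positions: 17, 102, 111.
Linear molecule, 3 cuts → 4 fragments:
  1–17 → 17 bp
  18–102 → 85 bp
  103–111 → 9 bp
  112–120 → 9 bp
Sorted largest to smallest: 85, 17, 9, 9 bp.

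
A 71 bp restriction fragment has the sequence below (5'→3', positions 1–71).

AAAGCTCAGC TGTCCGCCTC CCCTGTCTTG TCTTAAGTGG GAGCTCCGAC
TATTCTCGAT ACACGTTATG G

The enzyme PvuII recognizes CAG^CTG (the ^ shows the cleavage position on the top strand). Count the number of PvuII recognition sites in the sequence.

CAGCTG occurs starting at position 7.
PvuII cuts at 1 site.

1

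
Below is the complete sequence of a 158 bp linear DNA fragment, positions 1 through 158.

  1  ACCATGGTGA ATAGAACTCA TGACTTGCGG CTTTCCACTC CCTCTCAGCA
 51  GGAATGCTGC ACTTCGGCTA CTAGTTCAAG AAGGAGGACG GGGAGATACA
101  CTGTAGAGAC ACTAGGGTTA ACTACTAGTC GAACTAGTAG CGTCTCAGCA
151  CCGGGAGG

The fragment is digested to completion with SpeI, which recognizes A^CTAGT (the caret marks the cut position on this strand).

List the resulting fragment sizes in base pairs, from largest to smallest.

70, 54, 25, 9 bp

SpeI sites (ACTAGT) start at positions 70, 124, 133.
SpeI cuts after the first base of each site, so after positions 70, 124, 133.
Linear molecule, 3 cuts → 4 fragments:
  1–70 → 70 bp
  71–124 → 54 bp
  125–133 → 9 bp
  134–158 → 25 bp
Sorted largest to smallest: 70, 54, 25, 9 bp.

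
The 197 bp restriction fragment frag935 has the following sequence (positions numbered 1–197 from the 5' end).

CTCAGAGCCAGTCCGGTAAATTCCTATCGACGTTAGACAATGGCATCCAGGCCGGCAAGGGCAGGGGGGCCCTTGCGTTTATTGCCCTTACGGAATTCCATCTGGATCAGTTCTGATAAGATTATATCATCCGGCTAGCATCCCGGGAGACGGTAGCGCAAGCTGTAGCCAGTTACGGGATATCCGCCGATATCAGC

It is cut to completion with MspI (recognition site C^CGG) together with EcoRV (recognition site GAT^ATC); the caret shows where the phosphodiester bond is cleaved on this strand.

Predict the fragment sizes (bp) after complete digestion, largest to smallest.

79, 39, 38, 13, 12, 10, 6 bp

MspI sites (CCGG) start at positions 13, 52, 131, 143.
MspI cuts after the first base of each site, so after positions 13, 52, 131, 143.
EcoRV sites (GATATC) start at positions 179, 189.
EcoRV cuts after base 3 of each site, so after positions 181, 191.
Combined cut positions: 13, 52, 131, 143, 181, 191.
Linear molecule, 6 cuts → 7 fragments:
  1–13 → 13 bp
  14–52 → 39 bp
  53–131 → 79 bp
  132–143 → 12 bp
  144–181 → 38 bp
  182–191 → 10 bp
  192–197 → 6 bp
Sorted largest to smallest: 79, 39, 38, 13, 12, 10, 6 bp.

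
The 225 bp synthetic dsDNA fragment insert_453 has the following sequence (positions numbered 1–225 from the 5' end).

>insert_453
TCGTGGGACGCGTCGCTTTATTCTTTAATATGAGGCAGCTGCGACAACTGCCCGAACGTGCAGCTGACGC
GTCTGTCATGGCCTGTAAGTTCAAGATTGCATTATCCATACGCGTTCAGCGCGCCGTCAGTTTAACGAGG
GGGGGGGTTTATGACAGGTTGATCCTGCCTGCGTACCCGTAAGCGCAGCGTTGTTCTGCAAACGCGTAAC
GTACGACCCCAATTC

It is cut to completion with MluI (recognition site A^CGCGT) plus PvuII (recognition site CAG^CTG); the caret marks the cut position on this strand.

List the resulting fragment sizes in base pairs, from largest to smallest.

92, 43, 30, 25, 23, 8, 4 bp

MluI sites (ACGCGT) start at positions 8, 67, 110, 202.
MluI cuts after the first base of each site, so after positions 8, 67, 110, 202.
PvuII sites (CAGCTG) start at positions 36, 61.
PvuII cuts after base 3 of each site, so after positions 38, 63.
Combined cut positions: 8, 38, 63, 67, 110, 202.
Linear molecule, 6 cuts → 7 fragments:
  1–8 → 8 bp
  9–38 → 30 bp
  39–63 → 25 bp
  64–67 → 4 bp
  68–110 → 43 bp
  111–202 → 92 bp
  203–225 → 23 bp
Sorted largest to smallest: 92, 43, 30, 25, 23, 8, 4 bp.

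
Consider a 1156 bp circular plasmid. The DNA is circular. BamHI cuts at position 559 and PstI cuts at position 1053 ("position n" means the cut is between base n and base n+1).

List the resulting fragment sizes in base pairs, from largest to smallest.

Combined cut positions (sorted): 559, 1053.
Circular molecule, 2 cuts → 2 fragments:
  1053 − 559 = 494 bp
  wrap: 1156 − 1053 + 559 = 662 bp
Sorted largest to smallest: 662, 494 bp.

662, 494 bp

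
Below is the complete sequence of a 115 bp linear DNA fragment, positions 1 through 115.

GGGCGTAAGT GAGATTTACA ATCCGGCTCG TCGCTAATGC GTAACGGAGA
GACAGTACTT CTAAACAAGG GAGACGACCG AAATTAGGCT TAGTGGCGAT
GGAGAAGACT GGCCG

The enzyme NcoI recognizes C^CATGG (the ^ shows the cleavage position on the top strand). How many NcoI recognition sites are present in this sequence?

0

No occurrence of CCATGG is present in the sequence.
NcoI does not cut: 0 sites.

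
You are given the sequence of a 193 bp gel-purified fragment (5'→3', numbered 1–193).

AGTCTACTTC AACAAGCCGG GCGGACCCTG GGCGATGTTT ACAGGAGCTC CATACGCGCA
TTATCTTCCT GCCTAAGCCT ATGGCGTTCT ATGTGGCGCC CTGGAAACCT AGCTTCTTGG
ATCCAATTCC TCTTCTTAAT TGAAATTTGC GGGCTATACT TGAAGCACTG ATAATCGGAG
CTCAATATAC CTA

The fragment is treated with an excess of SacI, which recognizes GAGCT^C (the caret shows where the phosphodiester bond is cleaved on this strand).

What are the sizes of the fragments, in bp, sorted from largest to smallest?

133, 49, 11 bp

SacI sites (GAGCTC) start at positions 45, 178.
SacI cuts after base 5 of each site (before the last base), so after positions 49, 182.
Linear molecule, 2 cuts → 3 fragments:
  1–49 → 49 bp
  50–182 → 133 bp
  183–193 → 11 bp
Sorted largest to smallest: 133, 49, 11 bp.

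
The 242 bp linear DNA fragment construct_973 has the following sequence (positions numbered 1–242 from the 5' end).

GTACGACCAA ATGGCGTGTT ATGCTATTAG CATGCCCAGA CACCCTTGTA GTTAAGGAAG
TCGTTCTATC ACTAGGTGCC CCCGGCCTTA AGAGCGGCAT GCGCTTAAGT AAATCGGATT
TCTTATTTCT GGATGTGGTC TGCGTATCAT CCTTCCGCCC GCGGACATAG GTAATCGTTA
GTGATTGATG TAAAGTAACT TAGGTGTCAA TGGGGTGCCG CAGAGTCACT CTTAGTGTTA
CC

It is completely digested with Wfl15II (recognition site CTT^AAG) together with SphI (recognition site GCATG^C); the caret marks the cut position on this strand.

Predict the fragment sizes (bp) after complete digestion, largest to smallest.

Wfl15II sites (CTTAAG) start at positions 87, 104.
Wfl15II cuts after base 3 of each site, so after positions 89, 106.
SphI sites (GCATGC) start at positions 30, 97.
SphI cuts after base 5 of each site (before the last base), so after positions 34, 101.
Combined cut positions: 34, 89, 101, 106.
Linear molecule, 4 cuts → 5 fragments:
  1–34 → 34 bp
  35–89 → 55 bp
  90–101 → 12 bp
  102–106 → 5 bp
  107–242 → 136 bp
Sorted largest to smallest: 136, 55, 34, 12, 5 bp.

136, 55, 34, 12, 5 bp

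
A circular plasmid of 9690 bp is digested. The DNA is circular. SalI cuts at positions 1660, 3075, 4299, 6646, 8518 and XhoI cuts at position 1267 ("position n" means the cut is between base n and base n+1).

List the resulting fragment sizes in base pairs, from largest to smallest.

Combined cut positions (sorted): 1267, 1660, 3075, 4299, 6646, 8518.
Circular molecule, 6 cuts → 6 fragments:
  1660 − 1267 = 393 bp
  3075 − 1660 = 1415 bp
  4299 − 3075 = 1224 bp
  6646 − 4299 = 2347 bp
  8518 − 6646 = 1872 bp
  wrap: 9690 − 8518 + 1267 = 2439 bp
Sorted largest to smallest: 2439, 2347, 1872, 1415, 1224, 393 bp.

2439, 2347, 1872, 1415, 1224, 393 bp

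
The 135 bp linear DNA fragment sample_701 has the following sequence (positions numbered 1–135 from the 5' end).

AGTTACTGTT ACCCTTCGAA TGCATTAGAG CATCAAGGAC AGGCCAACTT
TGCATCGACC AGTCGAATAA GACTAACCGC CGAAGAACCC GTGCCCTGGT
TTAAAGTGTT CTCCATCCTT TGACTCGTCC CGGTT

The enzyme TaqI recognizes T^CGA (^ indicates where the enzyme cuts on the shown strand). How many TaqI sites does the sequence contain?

TCGA occurs starting at positions 16, 55, 63.
TaqI cuts at 3 sites.

3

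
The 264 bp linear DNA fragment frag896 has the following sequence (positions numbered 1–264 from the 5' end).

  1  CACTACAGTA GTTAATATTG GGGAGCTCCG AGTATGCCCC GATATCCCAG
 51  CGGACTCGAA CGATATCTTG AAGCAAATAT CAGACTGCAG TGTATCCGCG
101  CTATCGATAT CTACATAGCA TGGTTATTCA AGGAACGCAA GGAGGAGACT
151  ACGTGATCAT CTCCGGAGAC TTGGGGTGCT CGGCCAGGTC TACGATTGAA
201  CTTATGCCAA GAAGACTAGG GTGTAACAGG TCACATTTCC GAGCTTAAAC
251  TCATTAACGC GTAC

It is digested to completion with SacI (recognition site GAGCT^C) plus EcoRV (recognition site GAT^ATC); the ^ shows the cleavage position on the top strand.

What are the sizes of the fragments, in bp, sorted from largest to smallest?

156, 44, 27, 21, 16 bp

The SacI site (GAGCTC) starts at position 23.
SacI cuts after base 5 of each site (before the last base), so after position 27.
EcoRV sites (GATATC) start at positions 41, 62, 106.
EcoRV cuts after base 3 of each site, so after positions 43, 64, 108.
Combined cut positions: 27, 43, 64, 108.
Linear molecule, 4 cuts → 5 fragments:
  1–27 → 27 bp
  28–43 → 16 bp
  44–64 → 21 bp
  65–108 → 44 bp
  109–264 → 156 bp
Sorted largest to smallest: 156, 44, 27, 21, 16 bp.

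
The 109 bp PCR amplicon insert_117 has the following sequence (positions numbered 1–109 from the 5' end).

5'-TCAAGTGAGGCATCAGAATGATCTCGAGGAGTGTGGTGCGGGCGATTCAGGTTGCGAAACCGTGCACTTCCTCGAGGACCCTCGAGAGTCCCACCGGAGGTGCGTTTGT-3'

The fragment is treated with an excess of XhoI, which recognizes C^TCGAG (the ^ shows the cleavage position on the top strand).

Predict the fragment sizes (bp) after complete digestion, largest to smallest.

XhoI sites (CTCGAG) start at positions 23, 71, 81.
XhoI cuts after the first base of each site, so after positions 23, 71, 81.
Linear molecule, 3 cuts → 4 fragments:
  1–23 → 23 bp
  24–71 → 48 bp
  72–81 → 10 bp
  82–109 → 28 bp
Sorted largest to smallest: 48, 28, 23, 10 bp.

48, 28, 23, 10 bp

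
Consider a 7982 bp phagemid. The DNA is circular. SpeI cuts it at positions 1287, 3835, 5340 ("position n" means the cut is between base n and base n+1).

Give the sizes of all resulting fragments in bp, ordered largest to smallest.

Circular molecule, 3 cuts → 3 fragments:
  3835 − 1287 = 2548 bp
  5340 − 3835 = 1505 bp
  wrap: 7982 − 5340 + 1287 = 3929 bp
Sorted largest to smallest: 3929, 2548, 1505 bp.

3929, 2548, 1505 bp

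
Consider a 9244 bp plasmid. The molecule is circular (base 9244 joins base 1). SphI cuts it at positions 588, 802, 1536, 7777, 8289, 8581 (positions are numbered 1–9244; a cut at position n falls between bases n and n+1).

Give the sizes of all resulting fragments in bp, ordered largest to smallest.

6241, 1251, 734, 512, 292, 214 bp

Circular molecule, 6 cuts → 6 fragments:
  802 − 588 = 214 bp
  1536 − 802 = 734 bp
  7777 − 1536 = 6241 bp
  8289 − 7777 = 512 bp
  8581 − 8289 = 292 bp
  wrap: 9244 − 8581 + 588 = 1251 bp
Sorted largest to smallest: 6241, 1251, 734, 512, 292, 214 bp.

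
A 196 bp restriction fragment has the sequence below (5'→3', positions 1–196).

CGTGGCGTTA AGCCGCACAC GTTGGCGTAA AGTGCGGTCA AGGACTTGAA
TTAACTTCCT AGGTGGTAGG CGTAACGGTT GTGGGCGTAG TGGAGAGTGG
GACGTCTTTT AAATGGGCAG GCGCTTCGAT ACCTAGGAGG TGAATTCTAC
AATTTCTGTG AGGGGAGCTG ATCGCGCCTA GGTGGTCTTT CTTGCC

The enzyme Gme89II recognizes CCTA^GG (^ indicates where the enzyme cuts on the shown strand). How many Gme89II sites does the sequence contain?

CCTAGG occurs starting at positions 58, 132, 177.
Gme89II cuts at 3 sites.

3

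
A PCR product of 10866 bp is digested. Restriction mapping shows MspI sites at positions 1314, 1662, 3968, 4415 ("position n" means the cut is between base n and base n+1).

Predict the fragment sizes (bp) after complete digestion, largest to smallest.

6451, 2306, 1314, 447, 348 bp

Linear molecule, 4 cuts → 5 fragments:
  1314 − 0 = 1314 bp
  1662 − 1314 = 348 bp
  3968 − 1662 = 2306 bp
  4415 − 3968 = 447 bp
  10866 − 4415 = 6451 bp
Sorted largest to smallest: 6451, 2306, 1314, 447, 348 bp.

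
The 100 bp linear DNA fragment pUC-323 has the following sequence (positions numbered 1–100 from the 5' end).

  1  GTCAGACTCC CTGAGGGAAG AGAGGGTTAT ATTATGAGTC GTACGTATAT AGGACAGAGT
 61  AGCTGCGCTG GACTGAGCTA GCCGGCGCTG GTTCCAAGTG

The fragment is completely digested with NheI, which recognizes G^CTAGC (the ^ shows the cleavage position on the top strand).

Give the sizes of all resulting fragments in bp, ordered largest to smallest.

77, 23 bp

The NheI site (GCTAGC) starts at position 77.
NheI cuts after the first base of each site, so after position 77.
Linear molecule, 1 cut → 2 fragments:
  1–77 → 77 bp
  78–100 → 23 bp
Sorted largest to smallest: 77, 23 bp.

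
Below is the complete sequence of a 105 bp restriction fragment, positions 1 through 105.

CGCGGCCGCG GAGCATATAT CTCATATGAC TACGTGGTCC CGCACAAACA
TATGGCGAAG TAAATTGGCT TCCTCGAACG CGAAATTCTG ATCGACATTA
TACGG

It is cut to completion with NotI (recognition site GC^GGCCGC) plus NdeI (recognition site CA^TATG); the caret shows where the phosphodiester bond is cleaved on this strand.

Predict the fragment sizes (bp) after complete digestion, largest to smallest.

The NotI site (GCGGCCGC) starts at position 2.
NotI cuts after base 2 of each site, so after position 3.
NdeI sites (CATATG) start at positions 23, 49.
NdeI cuts after base 2 of each site, so after positions 24, 50.
Combined cut positions: 3, 24, 50.
Linear molecule, 3 cuts → 4 fragments:
  1–3 → 3 bp
  4–24 → 21 bp
  25–50 → 26 bp
  51–105 → 55 bp
Sorted largest to smallest: 55, 26, 21, 3 bp.

55, 26, 21, 3 bp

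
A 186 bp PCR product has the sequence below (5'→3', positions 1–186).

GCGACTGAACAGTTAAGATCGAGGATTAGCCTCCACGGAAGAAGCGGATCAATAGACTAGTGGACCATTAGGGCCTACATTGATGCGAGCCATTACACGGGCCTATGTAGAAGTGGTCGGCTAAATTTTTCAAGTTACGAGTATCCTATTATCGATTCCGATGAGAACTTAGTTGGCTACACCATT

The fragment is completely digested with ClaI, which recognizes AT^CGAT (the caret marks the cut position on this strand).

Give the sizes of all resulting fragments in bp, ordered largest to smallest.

The ClaI site (ATCGAT) starts at position 151.
ClaI cuts after base 2 of each site, so after position 152.
Linear molecule, 1 cut → 2 fragments:
  1–152 → 152 bp
  153–186 → 34 bp
Sorted largest to smallest: 152, 34 bp.

152, 34 bp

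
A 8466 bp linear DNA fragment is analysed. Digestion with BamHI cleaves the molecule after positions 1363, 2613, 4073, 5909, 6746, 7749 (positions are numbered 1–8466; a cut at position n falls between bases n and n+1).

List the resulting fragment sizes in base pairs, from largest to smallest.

1836, 1460, 1363, 1250, 1003, 837, 717 bp

Linear molecule, 6 cuts → 7 fragments:
  1363 − 0 = 1363 bp
  2613 − 1363 = 1250 bp
  4073 − 2613 = 1460 bp
  5909 − 4073 = 1836 bp
  6746 − 5909 = 837 bp
  7749 − 6746 = 1003 bp
  8466 − 7749 = 717 bp
Sorted largest to smallest: 1836, 1460, 1363, 1250, 1003, 837, 717 bp.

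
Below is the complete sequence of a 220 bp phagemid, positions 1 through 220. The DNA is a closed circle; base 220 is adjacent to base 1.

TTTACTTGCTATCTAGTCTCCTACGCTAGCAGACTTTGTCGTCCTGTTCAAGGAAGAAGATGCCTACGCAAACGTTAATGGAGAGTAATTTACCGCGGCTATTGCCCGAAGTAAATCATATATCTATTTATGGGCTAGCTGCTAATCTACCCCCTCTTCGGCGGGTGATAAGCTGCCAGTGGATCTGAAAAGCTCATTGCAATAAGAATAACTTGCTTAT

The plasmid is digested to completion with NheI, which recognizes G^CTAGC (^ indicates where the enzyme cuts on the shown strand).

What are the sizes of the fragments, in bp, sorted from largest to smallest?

111, 109 bp

NheI sites (GCTAGC) start at positions 25, 134.
NheI cuts after the first base of each site, so after positions 25, 134.
Circular molecule, 2 cuts → 2 fragments:
  26–134 → 109 bp
  135–220 then 1–25 → 86 + 25 = 111 bp
Sorted largest to smallest: 111, 109 bp.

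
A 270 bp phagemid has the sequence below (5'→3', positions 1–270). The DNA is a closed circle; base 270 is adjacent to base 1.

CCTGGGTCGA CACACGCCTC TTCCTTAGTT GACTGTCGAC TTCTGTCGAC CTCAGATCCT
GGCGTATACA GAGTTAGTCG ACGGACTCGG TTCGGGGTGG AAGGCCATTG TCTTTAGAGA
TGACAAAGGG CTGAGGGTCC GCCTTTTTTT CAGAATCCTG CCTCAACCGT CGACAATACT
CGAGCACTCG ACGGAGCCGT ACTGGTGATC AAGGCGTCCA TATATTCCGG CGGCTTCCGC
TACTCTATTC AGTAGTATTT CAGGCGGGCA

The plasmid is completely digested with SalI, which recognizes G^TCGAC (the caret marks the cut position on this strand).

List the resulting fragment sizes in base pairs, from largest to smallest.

SalI sites (GTCGAC) start at positions 6, 35, 45, 77, 169.
SalI cuts after the first base of each site, so after positions 6, 35, 45, 77, 169.
Circular molecule, 5 cuts → 5 fragments:
  7–35 → 29 bp
  36–45 → 10 bp
  46–77 → 32 bp
  78–169 → 92 bp
  170–270 then 1–6 → 101 + 6 = 107 bp
Sorted largest to smallest: 107, 92, 32, 29, 10 bp.

107, 92, 32, 29, 10 bp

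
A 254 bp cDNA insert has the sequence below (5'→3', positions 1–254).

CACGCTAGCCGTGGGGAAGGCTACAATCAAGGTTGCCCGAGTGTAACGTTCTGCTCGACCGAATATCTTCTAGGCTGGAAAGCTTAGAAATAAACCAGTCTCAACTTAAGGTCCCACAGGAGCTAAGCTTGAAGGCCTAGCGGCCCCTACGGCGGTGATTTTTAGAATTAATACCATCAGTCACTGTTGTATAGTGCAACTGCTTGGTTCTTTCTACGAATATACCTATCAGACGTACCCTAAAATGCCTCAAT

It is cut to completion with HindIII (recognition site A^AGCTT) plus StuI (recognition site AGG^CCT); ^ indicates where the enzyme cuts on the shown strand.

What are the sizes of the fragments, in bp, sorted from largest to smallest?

HindIII sites (AAGCTT) start at positions 80, 125.
HindIII cuts after the first base of each site, so after positions 80, 125.
The StuI site (AGGCCT) starts at position 133.
StuI cuts after base 3 of each site, so after position 135.
Combined cut positions: 80, 125, 135.
Linear molecule, 3 cuts → 4 fragments:
  1–80 → 80 bp
  81–125 → 45 bp
  126–135 → 10 bp
  136–254 → 119 bp
Sorted largest to smallest: 119, 80, 45, 10 bp.

119, 80, 45, 10 bp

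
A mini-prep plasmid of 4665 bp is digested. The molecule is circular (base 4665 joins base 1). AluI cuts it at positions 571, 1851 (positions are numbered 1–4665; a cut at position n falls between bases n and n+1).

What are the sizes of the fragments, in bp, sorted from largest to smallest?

Circular molecule, 2 cuts → 2 fragments:
  1851 − 571 = 1280 bp
  wrap: 4665 − 1851 + 571 = 3385 bp
Sorted largest to smallest: 3385, 1280 bp.

3385, 1280 bp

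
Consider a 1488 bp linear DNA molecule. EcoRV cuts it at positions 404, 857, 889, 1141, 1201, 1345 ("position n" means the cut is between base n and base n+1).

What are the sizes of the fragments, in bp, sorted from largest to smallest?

453, 404, 252, 144, 143, 60, 32 bp

Linear molecule, 6 cuts → 7 fragments:
  404 − 0 = 404 bp
  857 − 404 = 453 bp
  889 − 857 = 32 bp
  1141 − 889 = 252 bp
  1201 − 1141 = 60 bp
  1345 − 1201 = 144 bp
  1488 − 1345 = 143 bp
Sorted largest to smallest: 453, 404, 252, 144, 143, 60, 32 bp.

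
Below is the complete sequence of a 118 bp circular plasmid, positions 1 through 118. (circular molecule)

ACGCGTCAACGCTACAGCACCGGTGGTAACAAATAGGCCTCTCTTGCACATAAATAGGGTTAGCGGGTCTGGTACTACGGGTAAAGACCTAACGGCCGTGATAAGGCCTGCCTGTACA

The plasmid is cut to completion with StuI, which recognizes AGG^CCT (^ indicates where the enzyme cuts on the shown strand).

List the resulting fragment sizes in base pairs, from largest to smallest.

StuI sites (AGGCCT) start at positions 35, 104.
StuI cuts after base 3 of each site, so after positions 37, 106.
Circular molecule, 2 cuts → 2 fragments:
  38–106 → 69 bp
  107–118 then 1–37 → 12 + 37 = 49 bp
Sorted largest to smallest: 69, 49 bp.

69, 49 bp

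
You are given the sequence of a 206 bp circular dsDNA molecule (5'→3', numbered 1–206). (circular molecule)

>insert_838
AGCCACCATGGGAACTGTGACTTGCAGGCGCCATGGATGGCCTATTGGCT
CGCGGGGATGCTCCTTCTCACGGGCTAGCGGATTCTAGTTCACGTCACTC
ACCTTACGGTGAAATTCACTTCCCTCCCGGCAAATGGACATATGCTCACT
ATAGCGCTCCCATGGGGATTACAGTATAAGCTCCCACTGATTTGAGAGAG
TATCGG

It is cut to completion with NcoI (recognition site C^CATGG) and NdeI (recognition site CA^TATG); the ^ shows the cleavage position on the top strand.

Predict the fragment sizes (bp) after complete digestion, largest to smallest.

109, 52, 25, 20 bp

NcoI sites (CCATGG) start at positions 6, 31, 160.
NcoI cuts after the first base of each site, so after positions 6, 31, 160.
The NdeI site (CATATG) starts at position 139.
NdeI cuts after base 2 of each site, so after position 140.
Combined cut positions: 6, 31, 140, 160.
Circular molecule, 4 cuts → 4 fragments:
  7–31 → 25 bp
  32–140 → 109 bp
  141–160 → 20 bp
  161–206 then 1–6 → 46 + 6 = 52 bp
Sorted largest to smallest: 109, 52, 25, 20 bp.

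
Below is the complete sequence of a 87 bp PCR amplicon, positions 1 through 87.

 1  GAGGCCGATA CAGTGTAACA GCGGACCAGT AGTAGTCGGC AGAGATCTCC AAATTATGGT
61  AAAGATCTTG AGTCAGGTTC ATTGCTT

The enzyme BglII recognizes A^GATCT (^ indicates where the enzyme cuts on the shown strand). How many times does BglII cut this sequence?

AGATCT occurs starting at positions 43, 63.
BglII cuts at 2 sites.

2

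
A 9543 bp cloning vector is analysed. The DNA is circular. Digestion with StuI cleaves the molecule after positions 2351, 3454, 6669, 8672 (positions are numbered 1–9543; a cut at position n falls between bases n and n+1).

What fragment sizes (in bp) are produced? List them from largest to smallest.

Circular molecule, 4 cuts → 4 fragments:
  3454 − 2351 = 1103 bp
  6669 − 3454 = 3215 bp
  8672 − 6669 = 2003 bp
  wrap: 9543 − 8672 + 2351 = 3222 bp
Sorted largest to smallest: 3222, 3215, 2003, 1103 bp.

3222, 3215, 2003, 1103 bp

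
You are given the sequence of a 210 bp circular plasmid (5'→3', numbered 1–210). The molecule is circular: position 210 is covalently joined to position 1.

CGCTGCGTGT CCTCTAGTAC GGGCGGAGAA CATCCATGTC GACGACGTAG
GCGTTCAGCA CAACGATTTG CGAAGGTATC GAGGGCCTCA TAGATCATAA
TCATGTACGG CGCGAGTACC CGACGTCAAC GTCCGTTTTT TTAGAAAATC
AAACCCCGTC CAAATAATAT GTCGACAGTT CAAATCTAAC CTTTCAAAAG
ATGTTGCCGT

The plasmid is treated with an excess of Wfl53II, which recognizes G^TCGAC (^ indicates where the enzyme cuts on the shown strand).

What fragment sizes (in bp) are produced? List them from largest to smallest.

Wfl53II sites (GTCGAC) start at positions 38, 171.
Wfl53II cuts after the first base of each site, so after positions 38, 171.
Circular molecule, 2 cuts → 2 fragments:
  39–171 → 133 bp
  172–210 then 1–38 → 39 + 38 = 77 bp
Sorted largest to smallest: 133, 77 bp.

133, 77 bp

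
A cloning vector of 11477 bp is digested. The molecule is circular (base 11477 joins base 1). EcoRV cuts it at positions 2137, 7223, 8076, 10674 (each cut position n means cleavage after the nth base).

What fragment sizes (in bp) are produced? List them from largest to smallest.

5086, 2940, 2598, 853 bp

Circular molecule, 4 cuts → 4 fragments:
  7223 − 2137 = 5086 bp
  8076 − 7223 = 853 bp
  10674 − 8076 = 2598 bp
  wrap: 11477 − 10674 + 2137 = 2940 bp
Sorted largest to smallest: 5086, 2940, 2598, 853 bp.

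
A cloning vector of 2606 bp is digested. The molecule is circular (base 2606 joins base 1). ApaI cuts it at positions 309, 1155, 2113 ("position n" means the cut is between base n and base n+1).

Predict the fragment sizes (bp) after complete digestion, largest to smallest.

958, 846, 802 bp

Circular molecule, 3 cuts → 3 fragments:
  1155 − 309 = 846 bp
  2113 − 1155 = 958 bp
  wrap: 2606 − 2113 + 309 = 802 bp
Sorted largest to smallest: 958, 846, 802 bp.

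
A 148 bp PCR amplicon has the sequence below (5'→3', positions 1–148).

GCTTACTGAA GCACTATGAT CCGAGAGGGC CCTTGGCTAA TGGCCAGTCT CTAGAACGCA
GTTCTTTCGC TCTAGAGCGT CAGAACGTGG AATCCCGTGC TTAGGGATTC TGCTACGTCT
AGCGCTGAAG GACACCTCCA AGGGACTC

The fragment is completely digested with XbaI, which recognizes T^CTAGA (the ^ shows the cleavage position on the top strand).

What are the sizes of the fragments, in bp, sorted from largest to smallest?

XbaI sites (TCTAGA) start at positions 50, 71.
XbaI cuts after the first base of each site, so after positions 50, 71.
Linear molecule, 2 cuts → 3 fragments:
  1–50 → 50 bp
  51–71 → 21 bp
  72–148 → 77 bp
Sorted largest to smallest: 77, 50, 21 bp.

77, 50, 21 bp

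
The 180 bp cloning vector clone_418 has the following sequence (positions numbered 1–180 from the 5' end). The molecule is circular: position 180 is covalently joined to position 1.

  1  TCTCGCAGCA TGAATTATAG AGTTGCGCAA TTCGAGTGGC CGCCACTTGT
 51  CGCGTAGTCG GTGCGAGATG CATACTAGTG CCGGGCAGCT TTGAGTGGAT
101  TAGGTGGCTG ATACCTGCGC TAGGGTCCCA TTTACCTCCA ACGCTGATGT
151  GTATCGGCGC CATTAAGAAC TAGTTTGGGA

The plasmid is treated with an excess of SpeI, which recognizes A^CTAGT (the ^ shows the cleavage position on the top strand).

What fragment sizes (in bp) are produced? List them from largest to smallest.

95, 85 bp

SpeI sites (ACTAGT) start at positions 74, 169.
SpeI cuts after the first base of each site, so after positions 74, 169.
Circular molecule, 2 cuts → 2 fragments:
  75–169 → 95 bp
  170–180 then 1–74 → 11 + 74 = 85 bp
Sorted largest to smallest: 95, 85 bp.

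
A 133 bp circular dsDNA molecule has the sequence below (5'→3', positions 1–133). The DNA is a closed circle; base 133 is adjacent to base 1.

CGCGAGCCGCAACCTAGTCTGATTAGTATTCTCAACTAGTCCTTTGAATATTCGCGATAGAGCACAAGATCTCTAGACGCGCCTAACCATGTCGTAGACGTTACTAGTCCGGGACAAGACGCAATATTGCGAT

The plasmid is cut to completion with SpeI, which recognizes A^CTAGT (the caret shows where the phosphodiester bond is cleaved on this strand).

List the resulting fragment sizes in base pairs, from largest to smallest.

SpeI sites (ACTAGT) start at positions 35, 103.
SpeI cuts after the first base of each site, so after positions 35, 103.
Circular molecule, 2 cuts → 2 fragments:
  36–103 → 68 bp
  104–133 then 1–35 → 30 + 35 = 65 bp
Sorted largest to smallest: 68, 65 bp.

68, 65 bp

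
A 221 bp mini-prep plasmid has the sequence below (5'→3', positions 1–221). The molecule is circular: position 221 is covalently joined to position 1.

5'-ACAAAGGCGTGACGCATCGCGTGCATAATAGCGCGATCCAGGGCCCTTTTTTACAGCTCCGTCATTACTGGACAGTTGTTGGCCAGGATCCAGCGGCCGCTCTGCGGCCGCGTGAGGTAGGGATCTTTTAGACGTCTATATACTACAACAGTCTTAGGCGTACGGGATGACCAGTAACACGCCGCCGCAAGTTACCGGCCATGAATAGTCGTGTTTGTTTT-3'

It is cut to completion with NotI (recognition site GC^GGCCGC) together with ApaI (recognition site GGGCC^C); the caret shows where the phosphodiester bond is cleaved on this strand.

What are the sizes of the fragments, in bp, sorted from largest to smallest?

161, 49, 11 bp

NotI sites (GCGGCCGC) start at positions 93, 104.
NotI cuts after base 2 of each site, so after positions 94, 105.
The ApaI site (GGGCCC) starts at position 41.
ApaI cuts after base 5 of each site (before the last base), so after position 45.
Combined cut positions: 45, 94, 105.
Circular molecule, 3 cuts → 3 fragments:
  46–94 → 49 bp
  95–105 → 11 bp
  106–221 then 1–45 → 116 + 45 = 161 bp
Sorted largest to smallest: 161, 49, 11 bp.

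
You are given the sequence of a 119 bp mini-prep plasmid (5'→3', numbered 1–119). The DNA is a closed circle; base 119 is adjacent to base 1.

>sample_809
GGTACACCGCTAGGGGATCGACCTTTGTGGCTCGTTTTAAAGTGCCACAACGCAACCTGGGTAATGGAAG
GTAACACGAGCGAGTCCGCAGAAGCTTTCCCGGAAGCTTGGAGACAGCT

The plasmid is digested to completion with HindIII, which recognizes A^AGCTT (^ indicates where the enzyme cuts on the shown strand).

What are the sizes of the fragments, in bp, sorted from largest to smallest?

107, 12 bp

HindIII sites (AAGCTT) start at positions 92, 104.
HindIII cuts after the first base of each site, so after positions 92, 104.
Circular molecule, 2 cuts → 2 fragments:
  93–104 → 12 bp
  105–119 then 1–92 → 15 + 92 = 107 bp
Sorted largest to smallest: 107, 12 bp.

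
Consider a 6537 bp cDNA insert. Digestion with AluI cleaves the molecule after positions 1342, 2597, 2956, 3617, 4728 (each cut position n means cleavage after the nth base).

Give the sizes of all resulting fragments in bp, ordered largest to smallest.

1809, 1342, 1255, 1111, 661, 359 bp

Linear molecule, 5 cuts → 6 fragments:
  1342 − 0 = 1342 bp
  2597 − 1342 = 1255 bp
  2956 − 2597 = 359 bp
  3617 − 2956 = 661 bp
  4728 − 3617 = 1111 bp
  6537 − 4728 = 1809 bp
Sorted largest to smallest: 1809, 1342, 1255, 1111, 661, 359 bp.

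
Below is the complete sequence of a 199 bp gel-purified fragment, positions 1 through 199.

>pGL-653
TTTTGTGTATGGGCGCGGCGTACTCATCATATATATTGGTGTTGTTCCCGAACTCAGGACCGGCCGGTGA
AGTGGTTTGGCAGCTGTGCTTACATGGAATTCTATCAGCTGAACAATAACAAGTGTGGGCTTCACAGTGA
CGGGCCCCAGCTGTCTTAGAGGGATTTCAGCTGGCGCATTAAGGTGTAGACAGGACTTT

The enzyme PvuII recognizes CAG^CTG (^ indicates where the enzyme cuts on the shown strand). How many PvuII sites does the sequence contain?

CAGCTG occurs starting at positions 81, 106, 148, 168.
PvuII cuts at 4 sites.

4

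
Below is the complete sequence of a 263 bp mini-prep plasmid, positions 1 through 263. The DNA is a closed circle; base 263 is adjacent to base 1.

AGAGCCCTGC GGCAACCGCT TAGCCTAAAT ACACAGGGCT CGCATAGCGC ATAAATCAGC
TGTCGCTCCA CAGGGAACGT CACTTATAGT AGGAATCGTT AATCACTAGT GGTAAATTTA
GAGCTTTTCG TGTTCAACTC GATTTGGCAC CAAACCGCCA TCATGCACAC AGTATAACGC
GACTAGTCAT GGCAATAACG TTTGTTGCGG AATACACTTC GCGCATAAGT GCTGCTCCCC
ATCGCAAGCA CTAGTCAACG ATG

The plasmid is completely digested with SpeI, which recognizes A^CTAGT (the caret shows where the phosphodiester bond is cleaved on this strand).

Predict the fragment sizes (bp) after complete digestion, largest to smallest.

SpeI sites (ACTAGT) start at positions 105, 182, 250.
SpeI cuts after the first base of each site, so after positions 105, 182, 250.
Circular molecule, 3 cuts → 3 fragments:
  106–182 → 77 bp
  183–250 → 68 bp
  251–263 then 1–105 → 13 + 105 = 118 bp
Sorted largest to smallest: 118, 77, 68 bp.

118, 77, 68 bp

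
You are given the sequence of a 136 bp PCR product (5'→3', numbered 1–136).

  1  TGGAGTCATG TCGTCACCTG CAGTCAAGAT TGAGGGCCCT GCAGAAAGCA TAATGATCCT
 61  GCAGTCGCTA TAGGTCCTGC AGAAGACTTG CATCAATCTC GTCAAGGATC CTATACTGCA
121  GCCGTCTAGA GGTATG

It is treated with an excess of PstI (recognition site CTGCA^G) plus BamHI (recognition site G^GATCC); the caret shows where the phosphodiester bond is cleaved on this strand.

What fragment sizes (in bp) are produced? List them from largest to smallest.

25, 22, 21, 20, 18, 16, 14 bp

PstI sites (CTGCAG) start at positions 18, 39, 59, 77, 116.
PstI cuts after base 5 of each site (before the last base), so after positions 22, 43, 63, 81, 120.
The BamHI site (GGATCC) starts at position 106.
BamHI cuts after the first base of each site, so after position 106.
Combined cut positions: 22, 43, 63, 81, 106, 120.
Linear molecule, 6 cuts → 7 fragments:
  1–22 → 22 bp
  23–43 → 21 bp
  44–63 → 20 bp
  64–81 → 18 bp
  82–106 → 25 bp
  107–120 → 14 bp
  121–136 → 16 bp
Sorted largest to smallest: 25, 22, 21, 20, 18, 16, 14 bp.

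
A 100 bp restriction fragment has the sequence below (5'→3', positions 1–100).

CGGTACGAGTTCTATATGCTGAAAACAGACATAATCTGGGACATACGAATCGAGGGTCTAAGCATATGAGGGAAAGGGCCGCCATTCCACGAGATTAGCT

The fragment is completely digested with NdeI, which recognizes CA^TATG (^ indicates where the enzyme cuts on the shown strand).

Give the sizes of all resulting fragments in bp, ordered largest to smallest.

The NdeI site (CATATG) starts at position 63.
NdeI cuts after base 2 of each site, so after position 64.
Linear molecule, 1 cut → 2 fragments:
  1–64 → 64 bp
  65–100 → 36 bp
Sorted largest to smallest: 64, 36 bp.

64, 36 bp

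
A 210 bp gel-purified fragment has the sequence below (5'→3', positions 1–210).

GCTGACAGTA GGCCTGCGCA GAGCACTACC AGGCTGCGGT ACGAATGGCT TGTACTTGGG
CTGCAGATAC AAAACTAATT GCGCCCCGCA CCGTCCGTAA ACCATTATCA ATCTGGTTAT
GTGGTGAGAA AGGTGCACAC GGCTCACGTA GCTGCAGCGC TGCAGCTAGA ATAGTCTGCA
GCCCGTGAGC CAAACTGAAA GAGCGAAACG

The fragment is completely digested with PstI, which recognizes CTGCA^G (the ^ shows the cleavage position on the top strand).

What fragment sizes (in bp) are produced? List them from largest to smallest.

91, 65, 30, 16, 8 bp

PstI sites (CTGCAG) start at positions 61, 152, 160, 176.
PstI cuts after base 5 of each site (before the last base), so after positions 65, 156, 164, 180.
Linear molecule, 4 cuts → 5 fragments:
  1–65 → 65 bp
  66–156 → 91 bp
  157–164 → 8 bp
  165–180 → 16 bp
  181–210 → 30 bp
Sorted largest to smallest: 91, 65, 30, 16, 8 bp.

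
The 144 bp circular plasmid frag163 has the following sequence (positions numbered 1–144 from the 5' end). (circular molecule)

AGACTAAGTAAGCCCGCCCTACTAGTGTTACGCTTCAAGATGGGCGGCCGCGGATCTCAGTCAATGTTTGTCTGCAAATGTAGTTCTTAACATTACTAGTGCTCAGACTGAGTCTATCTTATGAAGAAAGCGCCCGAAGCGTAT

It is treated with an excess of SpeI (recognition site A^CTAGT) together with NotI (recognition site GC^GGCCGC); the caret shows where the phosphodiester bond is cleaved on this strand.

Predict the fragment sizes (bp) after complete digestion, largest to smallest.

SpeI sites (ACTAGT) start at positions 21, 95.
SpeI cuts after the first base of each site, so after positions 21, 95.
The NotI site (GCGGCCGC) starts at position 44.
NotI cuts after base 2 of each site, so after position 45.
Combined cut positions: 21, 45, 95.
Circular molecule, 3 cuts → 3 fragments:
  22–45 → 24 bp
  46–95 → 50 bp
  96–144 then 1–21 → 49 + 21 = 70 bp
Sorted largest to smallest: 70, 50, 24 bp.

70, 50, 24 bp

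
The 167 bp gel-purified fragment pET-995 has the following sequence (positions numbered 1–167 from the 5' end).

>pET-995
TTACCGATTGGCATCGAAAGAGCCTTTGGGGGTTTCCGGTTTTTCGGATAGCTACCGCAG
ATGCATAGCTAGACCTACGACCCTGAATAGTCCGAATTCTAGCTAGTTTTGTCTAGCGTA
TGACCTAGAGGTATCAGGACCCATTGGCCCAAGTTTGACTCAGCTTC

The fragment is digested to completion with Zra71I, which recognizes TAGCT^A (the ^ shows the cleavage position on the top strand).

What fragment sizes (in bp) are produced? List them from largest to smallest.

63, 53, 34, 17 bp

Zra71I sites (TAGCTA) start at positions 49, 66, 100.
Zra71I cuts after base 5 of each site (before the last base), so after positions 53, 70, 104.
Linear molecule, 3 cuts → 4 fragments:
  1–53 → 53 bp
  54–70 → 17 bp
  71–104 → 34 bp
  105–167 → 63 bp
Sorted largest to smallest: 63, 53, 34, 17 bp.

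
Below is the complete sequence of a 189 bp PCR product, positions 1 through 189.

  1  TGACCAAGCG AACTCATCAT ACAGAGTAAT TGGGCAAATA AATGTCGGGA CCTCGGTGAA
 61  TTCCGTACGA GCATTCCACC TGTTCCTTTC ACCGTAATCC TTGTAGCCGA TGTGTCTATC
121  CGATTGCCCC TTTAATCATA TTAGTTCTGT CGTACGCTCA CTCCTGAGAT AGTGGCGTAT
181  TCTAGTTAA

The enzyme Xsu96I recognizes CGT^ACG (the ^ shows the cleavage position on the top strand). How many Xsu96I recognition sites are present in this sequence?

CGTACG occurs starting at positions 64, 151.
Xsu96I cuts at 2 sites.

2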